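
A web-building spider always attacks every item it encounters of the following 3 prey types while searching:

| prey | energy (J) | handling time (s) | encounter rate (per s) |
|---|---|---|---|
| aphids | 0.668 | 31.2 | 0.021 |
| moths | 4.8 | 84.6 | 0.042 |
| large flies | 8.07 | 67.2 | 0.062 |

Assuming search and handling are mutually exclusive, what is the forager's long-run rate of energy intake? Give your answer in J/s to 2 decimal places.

0.08 J/s

Energy encountered per unit search time: 0.021×0.668 + 0.042×4.8 + 0.062×8.07 = 0.716 J/s.
Handling time per unit search time: 0.021×31.2 + 0.042×84.6 + 0.062×67.2 = 8.375.
Rate = 0.716/(1 + 8.375) = 0.07637 J/s.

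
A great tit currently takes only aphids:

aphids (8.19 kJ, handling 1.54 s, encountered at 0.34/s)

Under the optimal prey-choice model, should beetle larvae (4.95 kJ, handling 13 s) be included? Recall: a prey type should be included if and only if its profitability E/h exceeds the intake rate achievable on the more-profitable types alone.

On aphids alone, R = ΣλE/(1+Σλh) = 2.785/1.524 = 1.828 kJ/s.
Profitability of beetle larvae: 4.95/13 = 0.3808 kJ/s.
0.3808 < 1.828, so adding beetle larvae would lower the average — exclude it.

No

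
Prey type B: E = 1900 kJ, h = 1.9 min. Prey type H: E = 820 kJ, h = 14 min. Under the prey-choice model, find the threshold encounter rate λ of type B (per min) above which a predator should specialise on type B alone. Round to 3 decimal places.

0.033 per min

At the threshold, the rate on type B alone equals the profitability of type H: λ·1900/(1 + λ·1.9) = 820/14 = 58.57.
Rearranging, λ(1900 − 58.57×1.9) = 58.57, so λ = 58.57/1789 = 0.03274 per min.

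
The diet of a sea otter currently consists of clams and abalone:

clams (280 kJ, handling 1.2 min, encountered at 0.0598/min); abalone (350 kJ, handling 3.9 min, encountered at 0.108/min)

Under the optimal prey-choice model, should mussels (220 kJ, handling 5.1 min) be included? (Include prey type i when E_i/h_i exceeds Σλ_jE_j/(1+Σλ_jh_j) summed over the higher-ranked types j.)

Current rate: (0.0598×280 + 0.108×350)/(1 + 0.0598×1.2 + 0.108×3.9) = 36.53 kJ/min.
Profitability of mussels: 220/5.1 = 43.14 kJ/min.
43.14 > 36.53, so adding mussels raises the average — include it.

Yes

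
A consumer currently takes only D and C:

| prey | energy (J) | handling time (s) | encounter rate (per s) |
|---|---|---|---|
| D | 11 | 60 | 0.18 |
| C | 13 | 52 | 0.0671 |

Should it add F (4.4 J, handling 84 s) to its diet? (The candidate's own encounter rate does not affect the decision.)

No

Intake rate on the current diet: R = (0.18×11 + 0.0671×13) / (1 + 0.18×60 + 0.0671×52) = 2.852/15.29 = 0.1866 J/s.
F: E/h = 4.4/84 = 0.05238 J/s.
Since 0.05238 < R, time spent handling F is better spent searching.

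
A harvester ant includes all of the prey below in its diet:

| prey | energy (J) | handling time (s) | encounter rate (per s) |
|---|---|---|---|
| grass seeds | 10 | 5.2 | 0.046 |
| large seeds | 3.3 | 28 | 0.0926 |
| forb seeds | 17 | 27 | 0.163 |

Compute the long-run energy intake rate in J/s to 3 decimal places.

0.430 J/s

R = (0.046×10 + 0.0926×3.3 + 0.163×17) / (1 + 0.046×5.2 + 0.0926×28 + 0.163×27) = 3.537/8.233 = 0.4296 J/s.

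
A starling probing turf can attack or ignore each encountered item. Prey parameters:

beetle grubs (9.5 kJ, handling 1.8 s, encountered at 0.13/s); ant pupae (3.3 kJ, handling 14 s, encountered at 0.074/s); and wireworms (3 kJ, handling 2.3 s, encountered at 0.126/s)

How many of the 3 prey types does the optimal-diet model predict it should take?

Profitabilities (E/h, kJ/s): beetle grubs 5.28, wireworms 1.3, ant pupae 0.236. Add prey in this order while the next type's profitability exceeds the intake rate on those already taken.
Rate on top 1: 1.001. wireworms: 1.3 > 1.001 → include.
Rate on top 2: 1.059. ant pupae: 0.236 < 1.059 → exclude; stop.
Optimal diet: beetle grubs, wireworms — 2 of 3 types.

2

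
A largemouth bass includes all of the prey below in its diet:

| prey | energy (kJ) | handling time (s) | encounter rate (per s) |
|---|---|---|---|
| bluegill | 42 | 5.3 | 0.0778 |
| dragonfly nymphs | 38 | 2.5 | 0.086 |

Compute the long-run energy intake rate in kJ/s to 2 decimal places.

R = (0.0778×42 + 0.086×38) / (1 + 0.0778×5.3 + 0.086×2.5) = 6.536/1.627 = 4.016 kJ/s.

4.02 kJ/s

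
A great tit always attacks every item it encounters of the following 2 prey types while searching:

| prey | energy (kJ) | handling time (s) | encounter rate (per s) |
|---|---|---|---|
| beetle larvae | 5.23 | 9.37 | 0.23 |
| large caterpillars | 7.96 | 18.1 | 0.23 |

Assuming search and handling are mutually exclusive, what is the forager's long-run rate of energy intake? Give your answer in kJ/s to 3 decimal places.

Energy encountered per unit search time: 0.23×5.23 + 0.23×7.96 = 3.034 kJ/s.
Handling time per unit search time: 0.23×9.37 + 0.23×18.1 = 6.318.
Rate = 3.034/(1 + 6.318) = 0.4145 kJ/s.

0.415 kJ/s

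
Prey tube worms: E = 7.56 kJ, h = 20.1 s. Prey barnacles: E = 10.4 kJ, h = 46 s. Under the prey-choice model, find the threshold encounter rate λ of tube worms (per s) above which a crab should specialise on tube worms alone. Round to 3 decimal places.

0.075 per s

Drop barnacles once their profitability E₂/h₂ falls below the rate achievable on tube worms alone: E₂/h₂ = λE₁/(1 + λh₁).
Solve for λ: λE₁h₂ = E₂(1 + λh₁) → λ(E₁h₂ − E₂h₁) = E₂ → λ = E₂/(E₁h₂ − E₂h₁).
λ = 10.4/(7.56×46 − 10.4×20.1) = 10.4/138.7 = 0.07497 per s.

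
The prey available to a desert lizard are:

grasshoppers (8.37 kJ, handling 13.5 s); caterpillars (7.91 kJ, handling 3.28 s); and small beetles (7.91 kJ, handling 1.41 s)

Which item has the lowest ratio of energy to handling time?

grasshoppers

Profitability E/h (kJ/s): grasshoppers = 8.37/13.5 = 0.62, caterpillars = 7.91/3.28 = 2.41, small beetles = 7.91/1.41 = 5.61.
Ranked: small beetles > caterpillars > grasshoppers.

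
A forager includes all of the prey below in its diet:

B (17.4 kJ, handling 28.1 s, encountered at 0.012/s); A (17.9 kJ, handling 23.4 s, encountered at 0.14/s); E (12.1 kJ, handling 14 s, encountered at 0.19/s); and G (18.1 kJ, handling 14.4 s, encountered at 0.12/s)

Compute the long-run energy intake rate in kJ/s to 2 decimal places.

Energy encountered per unit search time: 0.012×17.4 + 0.14×17.9 + 0.19×12.1 + 0.12×18.1 = 7.186 kJ/s.
Handling time per unit search time: 0.012×28.1 + 0.14×23.4 + 0.19×14 + 0.12×14.4 = 8.001.
Rate = 7.186/(1 + 8.001) = 0.7983 kJ/s.

0.80 kJ/s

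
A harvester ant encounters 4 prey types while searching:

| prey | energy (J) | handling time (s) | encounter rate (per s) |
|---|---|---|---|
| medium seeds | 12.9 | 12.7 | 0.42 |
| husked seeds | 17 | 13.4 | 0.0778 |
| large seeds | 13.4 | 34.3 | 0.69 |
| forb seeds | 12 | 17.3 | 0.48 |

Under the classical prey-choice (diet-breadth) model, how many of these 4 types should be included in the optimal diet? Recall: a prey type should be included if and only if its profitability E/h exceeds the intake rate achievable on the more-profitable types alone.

Profitabilities (E/h, J/s): husked seeds 1.27, medium seeds 1.02, forb seeds 0.694, large seeds 0.391. Add prey in this order while the next type's profitability exceeds the intake rate on those already taken.
Rate on top 1: 0.6475. medium seeds: 1.02 > 0.6475 → include.
Rate on top 2: 0.9138. forb seeds: 0.694 < 0.9138 → exclude; stop.
Optimal diet: husked seeds, medium seeds — 2 of 4 types.

2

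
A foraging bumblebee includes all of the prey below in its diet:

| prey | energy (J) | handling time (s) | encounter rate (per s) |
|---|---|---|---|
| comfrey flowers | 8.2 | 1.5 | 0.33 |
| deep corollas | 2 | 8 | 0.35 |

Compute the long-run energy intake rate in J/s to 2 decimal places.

0.79 J/s

R = (0.33×8.2 + 0.35×2) / (1 + 0.33×1.5 + 0.35×8) = 3.406/4.295 = 0.793 J/s.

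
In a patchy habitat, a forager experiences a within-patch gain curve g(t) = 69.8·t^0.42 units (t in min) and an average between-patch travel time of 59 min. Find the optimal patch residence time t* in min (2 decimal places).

42.72 min

By the marginal value theorem, leave when the instantaneous gain rate g'(t) equals the habitat-wide average g(t)/(T + t).
g'(t) = 0.42·69.8·t^-0.58. Setting 0.42·69.8·t^-0.58 = 69.8·t^0.42/(59+t) gives 0.42(59+t) = t, so 0.58·t = 0.42×59.
t* = 0.42×59/0.58 = 42.72 min.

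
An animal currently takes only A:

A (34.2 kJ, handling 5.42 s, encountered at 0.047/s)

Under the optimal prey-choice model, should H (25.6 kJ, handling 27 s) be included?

No

Intake rate on the current diet: R = (0.047×34.2) / (1 + 0.047×5.42) = 1.607/1.255 = 1.281 kJ/s.
H: E/h = 25.6/27 = 0.9481 kJ/s.
Since 0.9481 < R, time spent handling H is better spent searching.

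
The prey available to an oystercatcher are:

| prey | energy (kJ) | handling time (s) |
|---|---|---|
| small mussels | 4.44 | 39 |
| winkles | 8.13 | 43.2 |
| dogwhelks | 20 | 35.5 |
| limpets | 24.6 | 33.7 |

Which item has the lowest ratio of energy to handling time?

small mussels

In descending order of E/h:
limpets: 24.6/33.7 = 0.73 kJ/s
dogwhelks: 20/35.5 = 0.563 kJ/s
winkles: 8.13/43.2 = 0.188 kJ/s
small mussels: 4.44/39 = 0.114 kJ/s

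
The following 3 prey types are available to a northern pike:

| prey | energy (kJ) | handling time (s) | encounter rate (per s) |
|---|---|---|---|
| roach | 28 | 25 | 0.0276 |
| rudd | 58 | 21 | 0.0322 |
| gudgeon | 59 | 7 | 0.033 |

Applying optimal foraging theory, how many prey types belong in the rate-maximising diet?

E/h in descending order: gudgeon 8.43, rudd 2.76, roach 1.12 kJ/s. The optimal diet is the largest prefix of this list for which every included type satisfies E_i/h_i > R on the types above it.
Rate on top 1: 1.582. rudd: 2.76 > 1.582 → include.
Rate on top 2: 2. roach: 1.12 < 2 → exclude; stop.
Optimal diet: gudgeon, rudd — 2 of 3 types.

2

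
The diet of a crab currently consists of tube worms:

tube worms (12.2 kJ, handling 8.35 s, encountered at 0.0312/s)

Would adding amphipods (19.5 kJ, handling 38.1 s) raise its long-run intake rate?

Yes

On tube worms alone, R = ΣλE/(1+Σλh) = 0.3806/1.261 = 0.302 kJ/s.
Profitability of amphipods: 19.5/38.1 = 0.5118 kJ/s.
Since 0.5118 > R, including amphipods increases the long-run rate.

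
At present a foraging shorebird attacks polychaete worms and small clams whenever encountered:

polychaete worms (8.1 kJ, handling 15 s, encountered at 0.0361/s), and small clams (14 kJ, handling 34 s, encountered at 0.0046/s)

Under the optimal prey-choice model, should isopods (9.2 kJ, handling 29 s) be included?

On polychaete worms and small clams alone, R = ΣλE/(1+Σλh) = 0.3568/1.698 = 0.2101 kJ/s.
isopods: E/h = 9.2/29 = 0.3172 kJ/s.
Since 0.3172 > R, including isopods increases the long-run rate.

Yes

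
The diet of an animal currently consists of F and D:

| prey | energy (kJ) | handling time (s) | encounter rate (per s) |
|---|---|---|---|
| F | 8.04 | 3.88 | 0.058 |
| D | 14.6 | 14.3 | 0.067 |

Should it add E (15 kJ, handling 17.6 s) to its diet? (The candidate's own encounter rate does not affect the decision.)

Intake rate on the current diet: R = (0.058×8.04 + 0.067×14.6) / (1 + 0.058×3.88 + 0.067×14.3) = 1.445/2.183 = 0.6617 kJ/s.
Profitability of E: 15/17.6 = 0.8523 kJ/s.
0.8523 > 0.6617, so adding E raises the average — include it.

Yes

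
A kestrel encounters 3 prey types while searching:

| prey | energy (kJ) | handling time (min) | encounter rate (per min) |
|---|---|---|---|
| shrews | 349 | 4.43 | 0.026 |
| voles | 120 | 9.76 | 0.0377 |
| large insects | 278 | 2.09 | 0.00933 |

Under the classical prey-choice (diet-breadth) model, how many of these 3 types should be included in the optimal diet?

3

E/h in descending order: large insects 133, shrews 78.8, voles 12.3 kJ/min. The optimal diet is the largest prefix of this list for which every included type satisfies E_i/h_i > R on the types above it.
Rate on top 1: 2.544. shrews: 78.8 > 2.544 → include.
Rate on top 2: 10.28. voles: 12.3 > 10.28 → include.
Optimal diet: large insects, shrews, voles — 3 of 3 types.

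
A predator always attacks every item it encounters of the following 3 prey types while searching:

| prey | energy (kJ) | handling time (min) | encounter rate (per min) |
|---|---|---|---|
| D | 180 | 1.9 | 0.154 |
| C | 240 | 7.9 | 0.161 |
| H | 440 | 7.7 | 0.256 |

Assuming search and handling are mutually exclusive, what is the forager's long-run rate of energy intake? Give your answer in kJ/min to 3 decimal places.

39.465 kJ/min

R = (0.154×180 + 0.161×240 + 0.256×440) / (1 + 0.154×1.9 + 0.161×7.9 + 0.256×7.7) = 179/4.536 = 39.46 kJ/min.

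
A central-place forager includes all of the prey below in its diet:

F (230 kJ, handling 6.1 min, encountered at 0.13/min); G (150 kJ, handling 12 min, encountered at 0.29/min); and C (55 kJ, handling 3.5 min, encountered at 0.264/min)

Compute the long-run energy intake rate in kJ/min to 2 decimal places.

R = (0.13×230 + 0.29×150 + 0.264×55) / (1 + 0.13×6.1 + 0.29×12 + 0.264×3.5) = 87.92/6.197 = 14.19 kJ/min.

14.19 kJ/min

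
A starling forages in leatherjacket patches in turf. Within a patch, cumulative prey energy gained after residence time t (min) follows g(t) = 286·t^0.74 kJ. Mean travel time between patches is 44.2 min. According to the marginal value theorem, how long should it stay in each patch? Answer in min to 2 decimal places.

125.80 min

By the marginal value theorem, leave when the instantaneous gain rate g'(t) equals the habitat-wide average g(t)/(T + t).
g'(t) = 0.74·286·t^-0.26. Setting 0.74·286·t^-0.26 = 286·t^0.74/(44.2+t) gives 0.74(44.2+t) = t, so 0.26·t = 0.74×44.2.
t* = 0.74×44.2/0.26 = 125.8 min.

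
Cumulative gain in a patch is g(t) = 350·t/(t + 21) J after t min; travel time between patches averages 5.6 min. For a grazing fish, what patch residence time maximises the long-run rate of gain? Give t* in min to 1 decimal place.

Maximise g(t)/(T+t): set derivative to zero → g'(t)(T+t) = g(t).
g'(t) = 350·21/(t + 21)². Setting 350·21/(t+21)² = 350t/[(t+21)(5.6+t)] gives 21(5.6+t) = t(t+21), so t² = 21×5.6 = 117.6.
t* = √117.6 = 10.84 min.

10.8 min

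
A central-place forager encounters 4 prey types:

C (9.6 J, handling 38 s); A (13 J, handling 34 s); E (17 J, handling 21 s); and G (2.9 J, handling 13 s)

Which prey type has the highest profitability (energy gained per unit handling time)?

In descending order of E/h:
E: 17/21 = 0.81 J/s
A: 13/34 = 0.382 J/s
C: 9.6/38 = 0.253 J/s
G: 2.9/13 = 0.223 J/s

E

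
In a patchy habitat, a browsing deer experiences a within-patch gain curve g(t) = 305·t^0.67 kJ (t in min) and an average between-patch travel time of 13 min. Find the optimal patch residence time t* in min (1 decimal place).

By the marginal value theorem, leave when the instantaneous gain rate g'(t) equals the habitat-wide average g(t)/(T + t).
g'(t) = 0.67·305·t^-0.33. Setting 0.67·305·t^-0.33 = 305·t^0.67/(13+t) gives 0.67(13+t) = t, so 0.33·t = 0.67×13.
t* = 0.67×13/0.33 = 26.39 min.

26.4 min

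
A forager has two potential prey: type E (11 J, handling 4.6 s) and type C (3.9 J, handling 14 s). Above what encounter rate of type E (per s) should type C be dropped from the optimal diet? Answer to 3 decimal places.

At the threshold, the rate on type E alone equals the profitability of type C: λ·11/(1 + λ·4.6) = 3.9/14 = 0.2786.
Rearranging, λ(11 − 0.2786×4.6) = 0.2786, so λ = 0.2786/9.719 = 0.02866 per s.

0.029 per s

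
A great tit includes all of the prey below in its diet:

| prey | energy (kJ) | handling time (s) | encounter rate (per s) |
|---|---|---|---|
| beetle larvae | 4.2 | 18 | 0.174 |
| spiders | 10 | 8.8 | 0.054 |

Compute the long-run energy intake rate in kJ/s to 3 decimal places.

0.276 kJ/s

Energy encountered per unit search time: 0.174×4.2 + 0.054×10 = 1.271 kJ/s.
Handling time per unit search time: 0.174×18 + 0.054×8.8 = 3.607.
Rate = 1.271/(1 + 3.607) = 0.2758 kJ/s.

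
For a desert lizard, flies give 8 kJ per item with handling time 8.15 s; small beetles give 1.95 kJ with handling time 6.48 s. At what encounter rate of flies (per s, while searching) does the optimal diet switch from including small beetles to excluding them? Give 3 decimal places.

At the threshold, the rate on flies alone equals the profitability of small beetles: λ·8/(1 + λ·8.15) = 1.95/6.48 = 0.3009.
Rearranging, λ(8 − 0.3009×8.15) = 0.3009, so λ = 0.3009/5.547 = 0.05425 per s.

0.054 per s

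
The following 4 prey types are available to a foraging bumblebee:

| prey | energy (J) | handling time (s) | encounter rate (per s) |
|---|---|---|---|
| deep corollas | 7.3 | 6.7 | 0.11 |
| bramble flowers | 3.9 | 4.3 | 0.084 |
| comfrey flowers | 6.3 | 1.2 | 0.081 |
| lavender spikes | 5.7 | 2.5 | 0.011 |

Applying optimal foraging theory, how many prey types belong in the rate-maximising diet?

Rank by E/h (J/s): comfrey flowers 5.25, lavender spikes 2.28, deep corollas 1.09, bramble flowers 0.907. Include each in turn until the next type's E/h falls below the running intake rate.
Rate on top 1: 0.4651. lavender spikes: 2.28 > 0.4651 → include.
Rate on top 2: 0.5095. deep corollas: 1.09 > 0.5095 → include.
Rate on top 3: 0.7391. bramble flowers: 0.907 > 0.7391 → include.
Optimal diet: comfrey flowers, lavender spikes, deep corollas, bramble flowers — 4 of 4 types.

4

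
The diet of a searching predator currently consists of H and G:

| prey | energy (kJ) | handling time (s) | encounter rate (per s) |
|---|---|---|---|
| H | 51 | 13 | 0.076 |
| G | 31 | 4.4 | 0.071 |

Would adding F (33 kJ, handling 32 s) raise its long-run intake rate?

On H and G alone, R = ΣλE/(1+Σλh) = 6.077/2.3 = 2.642 kJ/s.
Profitability of F: 33/32 = 1.031 kJ/s.
Since 1.031 < R, time spent handling F is better spent searching.

No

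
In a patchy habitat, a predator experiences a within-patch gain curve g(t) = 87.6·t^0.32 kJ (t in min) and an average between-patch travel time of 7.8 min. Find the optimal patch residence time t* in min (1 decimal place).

3.7 min

Optimal t* satisfies g'(t*) = g(t*)/(T + t*).
g'(t) = 0.32·87.6·t^-0.68. Setting 0.32·87.6·t^-0.68 = 87.6·t^0.32/(7.8+t) gives 0.32(7.8+t) = t, so 0.68·t = 0.32×7.8.
t* = 0.32×7.8/0.68 = 3.671 min.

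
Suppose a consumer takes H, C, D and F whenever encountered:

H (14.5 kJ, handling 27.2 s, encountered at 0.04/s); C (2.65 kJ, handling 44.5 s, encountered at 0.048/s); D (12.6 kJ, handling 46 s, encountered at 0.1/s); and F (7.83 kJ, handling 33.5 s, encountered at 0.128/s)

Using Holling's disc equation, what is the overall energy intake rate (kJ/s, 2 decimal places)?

R = Σλ_iE_i / (1 + Σλ_ih_i)
Numerator: 0.04×14.5 + 0.048×2.65 + 0.1×12.6 + 0.128×7.83 = 2.969
Denominator: 1 + 0.04×27.2 + 0.048×44.5 + 0.1×46 + 0.128×33.5 = 13.11
R = 2.969/13.11 = 0.2265 kJ/s

0.23 kJ/s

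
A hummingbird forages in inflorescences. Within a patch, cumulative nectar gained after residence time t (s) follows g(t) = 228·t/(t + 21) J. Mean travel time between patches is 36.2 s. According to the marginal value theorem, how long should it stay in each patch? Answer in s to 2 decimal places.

By the marginal value theorem, leave when the instantaneous gain rate g'(t) equals the habitat-wide average g(t)/(T + t).
g'(t) = 228·21/(t + 21)². Setting 228·21/(t+21)² = 228t/[(t+21)(36.2+t)] gives 21(36.2+t) = t(t+21), so t² = 21×36.2 = 760.2.
t* = √760.2 = 27.57 s.

27.57 s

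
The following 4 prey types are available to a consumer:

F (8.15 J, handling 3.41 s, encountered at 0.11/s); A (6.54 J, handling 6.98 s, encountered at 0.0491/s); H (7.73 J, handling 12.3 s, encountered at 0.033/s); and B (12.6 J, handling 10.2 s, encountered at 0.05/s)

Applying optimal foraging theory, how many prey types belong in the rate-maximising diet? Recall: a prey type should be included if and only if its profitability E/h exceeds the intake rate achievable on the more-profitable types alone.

3

Rank by E/h (J/s): F 2.39, B 1.24, A 0.937, H 0.628. Include each in turn until the next type's E/h falls below the running intake rate.
Rate on top 1: 0.652. B: 1.24 > 0.652 → include.
Rate on top 2: 0.8098. A: 0.937 > 0.8098 → include.
Rate on top 3: 0.8293. H: 0.628 < 0.8293 → exclude; stop.
Optimal diet: F, B, A — 3 of 4 types.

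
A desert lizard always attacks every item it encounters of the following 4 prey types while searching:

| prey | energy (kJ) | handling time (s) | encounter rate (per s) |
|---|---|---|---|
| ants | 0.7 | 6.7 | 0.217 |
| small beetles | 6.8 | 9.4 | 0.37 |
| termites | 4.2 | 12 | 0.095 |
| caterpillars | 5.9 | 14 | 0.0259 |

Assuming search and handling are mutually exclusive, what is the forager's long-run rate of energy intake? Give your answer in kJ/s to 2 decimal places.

0.43 kJ/s

R = Σλ_iE_i / (1 + Σλ_ih_i)
Numerator: 0.217×0.7 + 0.37×6.8 + 0.095×4.2 + 0.0259×5.9 = 3.22
Denominator: 1 + 0.217×6.7 + 0.37×9.4 + 0.095×12 + 0.0259×14 = 7.434
R = 3.22/7.434 = 0.4331 kJ/s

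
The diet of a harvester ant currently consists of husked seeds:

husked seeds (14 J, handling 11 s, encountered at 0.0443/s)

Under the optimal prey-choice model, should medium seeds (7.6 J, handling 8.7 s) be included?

On husked seeds alone, R = ΣλE/(1+Σλh) = 0.6202/1.487 = 0.417 J/s.
Profitability of medium seeds: 7.6/8.7 = 0.8736 J/s.
Since 0.8736 > R, including medium seeds increases the long-run rate.

Yes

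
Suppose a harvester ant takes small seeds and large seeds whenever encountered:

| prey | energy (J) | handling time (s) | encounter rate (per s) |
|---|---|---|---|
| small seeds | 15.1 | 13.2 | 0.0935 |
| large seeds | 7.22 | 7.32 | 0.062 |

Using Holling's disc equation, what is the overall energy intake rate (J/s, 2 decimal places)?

R = (0.0935×15.1 + 0.062×7.22) / (1 + 0.0935×13.2 + 0.062×7.32) = 1.859/2.688 = 0.6918 J/s.

0.69 J/s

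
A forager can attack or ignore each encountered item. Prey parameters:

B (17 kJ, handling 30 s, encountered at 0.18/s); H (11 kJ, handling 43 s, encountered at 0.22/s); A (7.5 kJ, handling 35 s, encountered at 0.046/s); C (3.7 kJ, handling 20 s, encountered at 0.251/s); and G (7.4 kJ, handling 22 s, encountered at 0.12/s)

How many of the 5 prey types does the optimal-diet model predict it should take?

E/h in descending order: B 0.567, G 0.336, H 0.256, A 0.214, C 0.185 kJ/s. The optimal diet is the largest prefix of this list for which every included type satisfies E_i/h_i > R on the types above it.
Rate on top 1: 0.4781. G: 0.336 < 0.4781 → exclude; stop.
Optimal diet: B — 1 of 5 types.

1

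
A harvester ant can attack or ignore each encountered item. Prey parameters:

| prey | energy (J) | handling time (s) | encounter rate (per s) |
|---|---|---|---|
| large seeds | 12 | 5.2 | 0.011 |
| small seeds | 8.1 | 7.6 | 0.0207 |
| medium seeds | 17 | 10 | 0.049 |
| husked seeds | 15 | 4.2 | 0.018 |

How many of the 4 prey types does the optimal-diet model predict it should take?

4

Profitabilities (E/h, J/s): husked seeds 3.57, large seeds 2.31, medium seeds 1.7, small seeds 1.07. Add prey in this order while the next type's profitability exceeds the intake rate on those already taken.
Rate on top 1: 0.251. large seeds: 2.31 > 0.251 → include.
Rate on top 2: 0.3549. medium seeds: 1.7 > 0.3549 → include.
Rate on top 3: 0.761. small seeds: 1.07 > 0.761 → include.
Optimal diet: husked seeds, large seeds, medium seeds, small seeds — 4 of 4 types.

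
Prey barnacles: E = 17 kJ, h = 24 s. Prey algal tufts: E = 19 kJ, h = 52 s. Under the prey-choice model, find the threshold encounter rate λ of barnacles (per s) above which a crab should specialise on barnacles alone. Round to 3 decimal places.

0.044 per s

Drop algal tufts once their profitability E₂/h₂ falls below the rate achievable on barnacles alone: E₂/h₂ = λE₁/(1 + λh₁).
Solve for λ: λE₁h₂ = E₂(1 + λh₁) → λ(E₁h₂ − E₂h₁) = E₂ → λ = E₂/(E₁h₂ − E₂h₁).
λ = 19/(17×52 − 19×24) = 19/428 = 0.04439 per s.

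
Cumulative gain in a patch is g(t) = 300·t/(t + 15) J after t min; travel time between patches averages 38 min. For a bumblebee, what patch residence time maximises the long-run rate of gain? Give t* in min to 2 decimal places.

23.87 min

By the marginal value theorem, leave when the instantaneous gain rate g'(t) equals the habitat-wide average g(t)/(T + t).
g'(t) = 300·15/(t + 15)². Setting 300·15/(t+15)² = 300t/[(t+15)(38+t)] gives 15(38+t) = t(t+15), so t² = 15×38 = 570.
t* = √570 = 23.87 min.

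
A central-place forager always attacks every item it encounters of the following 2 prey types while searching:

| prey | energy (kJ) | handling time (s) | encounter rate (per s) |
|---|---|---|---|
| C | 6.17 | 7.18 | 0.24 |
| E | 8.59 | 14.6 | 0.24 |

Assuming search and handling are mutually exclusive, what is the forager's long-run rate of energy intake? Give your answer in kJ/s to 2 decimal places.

0.57 kJ/s

Energy encountered per unit search time: 0.24×6.17 + 0.24×8.59 = 3.542 kJ/s.
Handling time per unit search time: 0.24×7.18 + 0.24×14.6 = 5.227.
Rate = 3.542/(1 + 5.227) = 0.5689 kJ/s.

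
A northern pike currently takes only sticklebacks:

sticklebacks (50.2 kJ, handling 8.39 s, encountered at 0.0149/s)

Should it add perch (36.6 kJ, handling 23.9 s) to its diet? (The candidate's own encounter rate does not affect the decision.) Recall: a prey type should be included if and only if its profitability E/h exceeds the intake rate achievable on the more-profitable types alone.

Current rate: (0.0149×50.2)/(1 + 0.0149×8.39) = 0.6649 kJ/s.
Profitability of perch: 36.6/23.9 = 1.531 kJ/s.
Since 1.531 > R, including perch increases the long-run rate.

Yes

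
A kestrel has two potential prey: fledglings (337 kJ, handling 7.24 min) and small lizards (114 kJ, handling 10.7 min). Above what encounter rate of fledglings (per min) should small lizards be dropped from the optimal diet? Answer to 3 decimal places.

The zero-one rule: include small lizards iff E₂/h₂ > λE₁/(1+λh₁). Equality gives the switch point.
λE₁h₂ = E₂ + λE₂h₁ ⇒ λ = E₂/(E₁h₂ − E₂h₁) = 114/(3606 − 825.4) = 0.041 per min.

0.041 per min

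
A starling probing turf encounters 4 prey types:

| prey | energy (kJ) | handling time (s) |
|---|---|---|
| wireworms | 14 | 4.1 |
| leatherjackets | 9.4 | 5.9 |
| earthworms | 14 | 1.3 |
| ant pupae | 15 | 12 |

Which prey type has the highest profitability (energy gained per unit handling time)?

Profitability E/h (kJ/s): wireworms = 14/4.1 = 3.41, leatherjackets = 9.4/5.9 = 1.59, earthworms = 14/1.3 = 10.8, ant pupae = 15/12 = 1.25.
Ranked: earthworms > wireworms > leatherjackets > ant pupae.

earthworms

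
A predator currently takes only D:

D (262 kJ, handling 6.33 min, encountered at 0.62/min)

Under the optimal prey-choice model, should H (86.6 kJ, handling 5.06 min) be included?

No

Current rate: (0.62×262)/(1 + 0.62×6.33) = 32.99 kJ/min.
H: E/h = 86.6/5.06 = 17.11 kJ/min.
Since 17.11 < R, time spent handling H is better spent searching.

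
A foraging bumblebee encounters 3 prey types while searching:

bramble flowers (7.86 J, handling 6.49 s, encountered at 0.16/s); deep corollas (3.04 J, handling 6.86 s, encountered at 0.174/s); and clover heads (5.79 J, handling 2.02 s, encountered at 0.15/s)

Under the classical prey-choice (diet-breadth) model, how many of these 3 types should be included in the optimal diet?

2

E/h in descending order: clover heads 2.87, bramble flowers 1.21, deep corollas 0.443 J/s. The optimal diet is the largest prefix of this list for which every included type satisfies E_i/h_i > R on the types above it.
Rate on top 1: 0.6665. bramble flowers: 1.21 > 0.6665 → include.
Rate on top 2: 0.908. deep corollas: 0.443 < 0.908 → exclude; stop.
Optimal diet: clover heads, bramble flowers — 2 of 3 types.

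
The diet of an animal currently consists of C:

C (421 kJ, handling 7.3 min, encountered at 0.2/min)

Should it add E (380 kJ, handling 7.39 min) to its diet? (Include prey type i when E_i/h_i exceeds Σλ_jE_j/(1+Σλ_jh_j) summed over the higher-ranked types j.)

Current rate: (0.2×421)/(1 + 0.2×7.3) = 34.23 kJ/min.
Profitability of E: 380/7.39 = 51.42 kJ/min.
Since 51.42 > R, including E increases the long-run rate.

Yes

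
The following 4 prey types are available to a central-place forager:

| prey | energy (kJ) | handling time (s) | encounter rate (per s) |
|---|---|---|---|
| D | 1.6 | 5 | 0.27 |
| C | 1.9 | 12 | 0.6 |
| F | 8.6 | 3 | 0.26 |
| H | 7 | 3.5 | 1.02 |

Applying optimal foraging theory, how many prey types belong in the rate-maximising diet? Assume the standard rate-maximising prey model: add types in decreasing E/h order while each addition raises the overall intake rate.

2

E/h in descending order: F 2.87, H 2, D 0.32, C 0.158 kJ/s. The optimal diet is the largest prefix of this list for which every included type satisfies E_i/h_i > R on the types above it.
Rate on top 1: 1.256. H: 2 > 1.256 → include.
Rate on top 2: 1.753. D: 0.32 < 1.753 → exclude; stop.
Optimal diet: F, H — 2 of 4 types.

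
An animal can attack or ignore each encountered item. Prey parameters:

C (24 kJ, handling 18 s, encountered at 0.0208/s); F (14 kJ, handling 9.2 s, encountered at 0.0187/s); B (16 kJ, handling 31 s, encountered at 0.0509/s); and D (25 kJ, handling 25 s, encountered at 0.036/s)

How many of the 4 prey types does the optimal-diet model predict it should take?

Profitabilities (E/h, kJ/s): F 1.52, C 1.33, D 1, B 0.516. Add prey in this order while the next type's profitability exceeds the intake rate on those already taken.
Rate on top 1: 0.2234. C: 1.33 > 0.2234 → include.
Rate on top 2: 0.4921. D: 1 > 0.4921 → include.
Rate on top 3: 0.6789. B: 0.516 < 0.6789 → exclude; stop.
Optimal diet: F, C, D — 3 of 4 types.

3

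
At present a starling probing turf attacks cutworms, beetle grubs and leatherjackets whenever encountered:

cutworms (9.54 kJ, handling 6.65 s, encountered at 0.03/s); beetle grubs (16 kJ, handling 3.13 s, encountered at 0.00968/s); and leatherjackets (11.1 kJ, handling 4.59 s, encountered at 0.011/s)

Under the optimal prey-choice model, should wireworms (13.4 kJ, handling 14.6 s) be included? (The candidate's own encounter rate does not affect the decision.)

Intake rate on the current diet: R = (0.03×9.54 + 0.00968×16 + 0.011×11.1) / (1 + 0.03×6.65 + 0.00968×3.13 + 0.011×4.59) = 0.5632/1.28 = 0.4399 kJ/s.
Profitability of wireworms: 13.4/14.6 = 0.9178 kJ/s.
0.9178 > 0.4399, so adding wireworms raises the average — include it.

Yes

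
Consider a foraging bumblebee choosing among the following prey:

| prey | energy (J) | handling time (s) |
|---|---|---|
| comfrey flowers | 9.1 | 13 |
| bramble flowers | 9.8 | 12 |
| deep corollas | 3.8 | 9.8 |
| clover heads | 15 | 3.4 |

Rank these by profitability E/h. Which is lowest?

In descending order of E/h:
clover heads: 15/3.4 = 4.41 J/s
bramble flowers: 9.8/12 = 0.817 J/s
comfrey flowers: 9.1/13 = 0.7 J/s
deep corollas: 3.8/9.8 = 0.388 J/s

deep corollas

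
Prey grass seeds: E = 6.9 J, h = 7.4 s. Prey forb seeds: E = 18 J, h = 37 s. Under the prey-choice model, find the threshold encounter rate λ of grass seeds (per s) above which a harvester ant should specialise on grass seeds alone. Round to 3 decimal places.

0.147 per s

Drop forb seeds once their profitability E₂/h₂ falls below the rate achievable on grass seeds alone: E₂/h₂ = λE₁/(1 + λh₁).
Solve for λ: λE₁h₂ = E₂(1 + λh₁) → λ(E₁h₂ − E₂h₁) = E₂ → λ = E₂/(E₁h₂ − E₂h₁).
λ = 18/(6.9×37 − 18×7.4) = 18/122.1 = 0.1474 per s.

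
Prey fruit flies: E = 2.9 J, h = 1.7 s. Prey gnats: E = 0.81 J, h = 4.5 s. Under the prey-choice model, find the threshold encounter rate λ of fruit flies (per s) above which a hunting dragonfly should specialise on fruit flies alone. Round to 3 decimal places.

Drop gnats once their profitability E₂/h₂ falls below the rate achievable on fruit flies alone: E₂/h₂ = λE₁/(1 + λh₁).
Solve for λ: λE₁h₂ = E₂(1 + λh₁) → λ(E₁h₂ − E₂h₁) = E₂ → λ = E₂/(E₁h₂ − E₂h₁).
λ = 0.81/(2.9×4.5 − 0.81×1.7) = 0.81/11.67 = 0.06939 per s.

0.069 per s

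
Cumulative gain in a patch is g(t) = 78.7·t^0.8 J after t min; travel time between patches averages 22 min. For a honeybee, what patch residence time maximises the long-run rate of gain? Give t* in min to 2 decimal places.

By the marginal value theorem, leave when the instantaneous gain rate g'(t) equals the habitat-wide average g(t)/(T + t).
g'(t) = 0.8·78.7·t^-0.2. Setting 0.8·78.7·t^-0.2 = 78.7·t^0.8/(22+t) gives 0.8(22+t) = t, so 0.20·t = 0.8×22.
t* = 0.8×22/0.20 = 88 min.

88.00 min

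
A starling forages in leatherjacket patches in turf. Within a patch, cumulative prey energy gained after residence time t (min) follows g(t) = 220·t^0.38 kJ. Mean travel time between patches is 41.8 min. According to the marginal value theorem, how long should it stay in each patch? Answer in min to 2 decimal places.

Maximise g(t)/(T+t): set derivative to zero → g'(t)(T+t) = g(t).
g'(t) = 0.38·220·t^-0.62. Setting 0.38·220·t^-0.62 = 220·t^0.38/(41.8+t) gives 0.38(41.8+t) = t, so 0.62·t = 0.38×41.8.
t* = 0.38×41.8/0.62 = 25.62 min.

25.62 min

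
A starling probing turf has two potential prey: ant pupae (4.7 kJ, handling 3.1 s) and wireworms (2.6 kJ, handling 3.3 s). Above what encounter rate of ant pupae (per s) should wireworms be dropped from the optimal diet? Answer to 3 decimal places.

0.349 per s

Drop wireworms once their profitability E₂/h₂ falls below the rate achievable on ant pupae alone: E₂/h₂ = λE₁/(1 + λh₁).
Solve for λ: λE₁h₂ = E₂(1 + λh₁) → λ(E₁h₂ − E₂h₁) = E₂ → λ = E₂/(E₁h₂ − E₂h₁).
λ = 2.6/(4.7×3.3 − 2.6×3.1) = 2.6/7.45 = 0.349 per s.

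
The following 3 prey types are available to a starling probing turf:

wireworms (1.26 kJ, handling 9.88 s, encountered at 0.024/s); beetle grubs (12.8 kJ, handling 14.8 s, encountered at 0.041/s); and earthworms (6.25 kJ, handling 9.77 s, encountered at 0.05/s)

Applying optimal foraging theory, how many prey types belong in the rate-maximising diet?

E/h in descending order: beetle grubs 0.865, earthworms 0.64, wireworms 0.128 kJ/s. The optimal diet is the largest prefix of this list for which every included type satisfies E_i/h_i > R on the types above it.
Rate on top 1: 0.3266. earthworms: 0.64 > 0.3266 → include.
Rate on top 2: 0.3996. wireworms: 0.128 < 0.3996 → exclude; stop.
Optimal diet: beetle grubs, earthworms — 2 of 3 types.

2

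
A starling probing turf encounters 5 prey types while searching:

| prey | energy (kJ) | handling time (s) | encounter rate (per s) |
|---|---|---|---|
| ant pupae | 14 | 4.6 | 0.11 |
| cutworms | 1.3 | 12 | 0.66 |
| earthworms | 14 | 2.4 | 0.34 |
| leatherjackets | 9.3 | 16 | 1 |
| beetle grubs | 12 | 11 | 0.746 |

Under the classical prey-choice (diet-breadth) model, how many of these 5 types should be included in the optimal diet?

Rank by E/h (kJ/s): earthworms 5.83, ant pupae 3.04, beetle grubs 1.09, leatherjackets 0.581, cutworms 0.108. Include each in turn until the next type's E/h falls below the running intake rate.
Rate on top 1: 2.621. ant pupae: 3.04 > 2.621 → include.
Rate on top 2: 2.713. beetle grubs: 1.09 < 2.713 → exclude; stop.
Optimal diet: earthworms, ant pupae — 2 of 5 types.

2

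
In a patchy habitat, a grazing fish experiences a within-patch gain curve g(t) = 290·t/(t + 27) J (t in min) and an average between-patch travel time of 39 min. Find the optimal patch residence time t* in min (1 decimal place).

Maximise g(t)/(T+t): set derivative to zero → g'(t)(T+t) = g(t).
g'(t) = 290·27/(t + 27)². Setting 290·27/(t+27)² = 290t/[(t+27)(39+t)] gives 27(39+t) = t(t+27), so t² = 27×39 = 1053.
t* = √1053 = 32.45 min.

32.4 min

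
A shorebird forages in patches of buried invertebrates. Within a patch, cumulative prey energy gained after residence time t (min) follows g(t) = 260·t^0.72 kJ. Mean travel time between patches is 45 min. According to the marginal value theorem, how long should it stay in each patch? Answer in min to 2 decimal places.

Optimal t* satisfies g'(t*) = g(t*)/(T + t*).
g'(t) = 0.72·260·t^-0.28. Setting 0.72·260·t^-0.28 = 260·t^0.72/(45+t) gives 0.72(45+t) = t, so 0.28·t = 0.72×45.
t* = 0.72×45/0.28 = 115.7 min.

115.71 min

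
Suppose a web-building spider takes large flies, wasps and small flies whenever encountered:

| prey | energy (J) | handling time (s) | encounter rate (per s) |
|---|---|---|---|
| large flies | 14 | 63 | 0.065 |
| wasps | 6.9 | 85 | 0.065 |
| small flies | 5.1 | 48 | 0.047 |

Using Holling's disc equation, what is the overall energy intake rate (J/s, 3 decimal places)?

0.124 J/s

R = Σλ_iE_i / (1 + Σλ_ih_i)
Numerator: 0.065×14 + 0.065×6.9 + 0.047×5.1 = 1.598
Denominator: 1 + 0.065×63 + 0.065×85 + 0.047×48 = 12.88
R = 1.598/12.88 = 0.1241 J/s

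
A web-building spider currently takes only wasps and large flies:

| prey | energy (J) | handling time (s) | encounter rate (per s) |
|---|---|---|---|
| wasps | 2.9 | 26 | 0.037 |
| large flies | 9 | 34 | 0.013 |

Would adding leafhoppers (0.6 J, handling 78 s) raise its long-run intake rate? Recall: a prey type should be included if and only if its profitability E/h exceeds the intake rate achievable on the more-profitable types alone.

Current rate: (0.037×2.9 + 0.013×9)/(1 + 0.037×26 + 0.013×34) = 0.0933 J/s.
Profitability of leafhoppers: 0.6/78 = 0.007692 J/s.
0.007692 < 0.0933, so adding leafhoppers would lower the average — exclude it.

No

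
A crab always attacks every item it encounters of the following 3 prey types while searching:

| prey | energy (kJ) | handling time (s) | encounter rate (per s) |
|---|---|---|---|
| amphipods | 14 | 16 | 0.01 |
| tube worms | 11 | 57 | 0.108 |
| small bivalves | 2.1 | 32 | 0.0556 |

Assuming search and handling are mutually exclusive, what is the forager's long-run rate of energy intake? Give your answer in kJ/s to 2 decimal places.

0.16 kJ/s

Energy encountered per unit search time: 0.01×14 + 0.108×11 + 0.0556×2.1 = 1.445 kJ/s.
Handling time per unit search time: 0.01×16 + 0.108×57 + 0.0556×32 = 8.095.
Rate = 1.445/(1 + 8.095) = 0.1588 kJ/s.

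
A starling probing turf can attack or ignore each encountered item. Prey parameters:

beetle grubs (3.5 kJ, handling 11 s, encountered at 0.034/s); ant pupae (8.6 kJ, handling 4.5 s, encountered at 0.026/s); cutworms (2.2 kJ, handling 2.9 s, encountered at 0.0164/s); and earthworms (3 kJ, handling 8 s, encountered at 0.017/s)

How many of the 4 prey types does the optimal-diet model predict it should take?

4

Profitabilities (E/h, kJ/s): ant pupae 1.91, cutworms 0.759, earthworms 0.375, beetle grubs 0.318. Add prey in this order while the next type's profitability exceeds the intake rate on those already taken.
Rate on top 1: 0.2002. cutworms: 0.759 > 0.2002 → include.
Rate on top 2: 0.223. earthworms: 0.375 > 0.223 → include.
Rate on top 3: 0.2389. beetle grubs: 0.318 > 0.2389 → include.
Optimal diet: ant pupae, cutworms, earthworms, beetle grubs — 4 of 4 types.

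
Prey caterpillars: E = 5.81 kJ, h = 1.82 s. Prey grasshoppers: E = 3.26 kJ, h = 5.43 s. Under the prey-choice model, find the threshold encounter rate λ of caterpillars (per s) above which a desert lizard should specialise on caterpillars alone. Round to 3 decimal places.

Drop grasshoppers once their profitability E₂/h₂ falls below the rate achievable on caterpillars alone: E₂/h₂ = λE₁/(1 + λh₁).
Solve for λ: λE₁h₂ = E₂(1 + λh₁) → λ(E₁h₂ − E₂h₁) = E₂ → λ = E₂/(E₁h₂ − E₂h₁).
λ = 3.26/(5.81×5.43 − 3.26×1.82) = 3.26/25.62 = 0.1273 per s.

0.127 per s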